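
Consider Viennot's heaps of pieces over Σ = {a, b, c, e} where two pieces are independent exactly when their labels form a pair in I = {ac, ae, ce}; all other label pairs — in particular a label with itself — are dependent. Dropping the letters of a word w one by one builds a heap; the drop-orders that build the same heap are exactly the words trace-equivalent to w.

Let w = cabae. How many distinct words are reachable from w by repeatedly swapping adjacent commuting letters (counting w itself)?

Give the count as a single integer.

4

drop 0:c onto floor
drop 1:a onto floor
drop 2:b onto {0:c, 1:a}
drop 3:a onto {2:b}
drop 4:e onto {2:b}
ground layer = {0:c, 1:a}
drop-orders for the pieces not yet dropped (sum over which currently-grounded one goes next):
  1 to go: {3} 1  {4} 1
  2 to go: {3,4} 2
  3 to go: {2,3,4} 2
  if 0:c drops first: 2 orders
  if 1:a drops first: 2 orders
heap linearizations: 4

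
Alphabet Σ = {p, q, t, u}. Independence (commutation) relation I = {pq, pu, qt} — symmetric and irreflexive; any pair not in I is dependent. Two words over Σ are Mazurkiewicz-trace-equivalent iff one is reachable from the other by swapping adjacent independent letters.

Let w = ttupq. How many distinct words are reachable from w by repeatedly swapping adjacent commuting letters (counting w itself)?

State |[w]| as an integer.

3

0(t) covers ∅
1(t) covers 0:t
2(u) covers 1:t
3(p) covers 1:t
4(q) covers 2:u
floor of heap: 0:t
completions by unplaced set U, small U first (add the entries for U minus each lowest piece of U):
  |U|=1: {3}:1  {4}:1
  |U|=2: {2,4}:1  {3,4}:2
  |U|=3: {2,3,4}:3
  start at 0(t): 3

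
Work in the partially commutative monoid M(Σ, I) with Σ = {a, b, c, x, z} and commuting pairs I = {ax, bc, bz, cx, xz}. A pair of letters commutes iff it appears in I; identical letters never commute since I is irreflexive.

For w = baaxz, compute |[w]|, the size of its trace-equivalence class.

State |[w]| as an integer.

4

0(b) covers ∅
1(a) covers 0:b
2(a) covers 1:a
3(x) covers 0:b
4(z) covers 2:a
floor of heap: 0:b
completions by unplaced set U, small U first (add the entries for U minus each lowest piece of U):
  |U|=1: {3}:1  {4}:1
  |U|=2: {2,4}:1  {3,4}:2
  |U|=3: {1,2,4}:1  {2,3,4}:3
  start at 0(b): 4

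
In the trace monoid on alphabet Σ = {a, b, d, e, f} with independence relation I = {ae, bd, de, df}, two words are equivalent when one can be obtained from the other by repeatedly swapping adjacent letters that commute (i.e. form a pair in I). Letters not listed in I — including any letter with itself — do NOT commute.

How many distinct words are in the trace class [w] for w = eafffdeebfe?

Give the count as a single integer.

19

0(e) covers ∅
1(a) covers ∅
2(f) covers 0:e, 1:a
3(f) covers 2:f
4(f) covers 3:f
5(d) covers 1:a
6(e) covers 4:f
7(e) covers 6:e
8(b) covers 7:e
9(f) covers 8:b
10(e) covers 9:f
floor of heap: 0:e, 1:a
completions by unplaced set U, small U first (add the entries for U minus each lowest piece of U):
  |U|=1: {5}:1  {10}:1
  |U|=2: {5,10}:2  {9,10}:1
  |U|=3: {5,9,10}:3  {8,9,10}:1
  |U|=4: {5,8,9,10}:4  {7,8,9,10}:1
  |U|=5: {5,7,8,9,10}:5  {6,7,8,9,10}:1
  |U|=6: {4,6,7,8,9,10}:1  {5,6,7,8,9,10}:6
  |U|=7: {3,4,6,7,8,9,10}:1  {4,5,6,7,8,9,10}:7
  |U|=8: {2,3,4,6,7,8,9,10}:1  {3,4,5,6,7,8,9,10}:8
  |U|=9: {0,2,3,4,6,7,8,9,10}:1  {2,3,4,5,6,7,8,9,10}:9
  start at 0(e): 9
  start at 1(a): 10
sum over floor = 19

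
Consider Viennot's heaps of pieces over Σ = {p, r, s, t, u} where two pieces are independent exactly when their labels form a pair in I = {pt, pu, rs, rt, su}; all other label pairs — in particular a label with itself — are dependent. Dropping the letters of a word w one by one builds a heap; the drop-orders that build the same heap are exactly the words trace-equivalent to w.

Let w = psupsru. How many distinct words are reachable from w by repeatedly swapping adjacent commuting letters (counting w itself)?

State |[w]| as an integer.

13

0(p) covers ∅
1(s) covers 0:p
2(u) covers ∅
3(p) covers 1:s
4(s) covers 3:p
5(r) covers 2:u, 3:p
6(u) covers 5:r
floor of heap: 0:p, 2:u
completions by unplaced set U, small U first (add the entries for U minus each lowest piece of U):
  |U|=1: {4}:1  {6}:1
  |U|=2: {4,6}:2  {5,6}:1
  |U|=3: {2,5,6}:1  {4,5,6}:3
  |U|=4: {2,4,5,6}:4  {3,4,5,6}:3
  |U|=5: {1,3,4,5,6}:3  {2,3,4,5,6}:7
  start at 0(p): 10
  start at 2(u): 3
sum over floor = 13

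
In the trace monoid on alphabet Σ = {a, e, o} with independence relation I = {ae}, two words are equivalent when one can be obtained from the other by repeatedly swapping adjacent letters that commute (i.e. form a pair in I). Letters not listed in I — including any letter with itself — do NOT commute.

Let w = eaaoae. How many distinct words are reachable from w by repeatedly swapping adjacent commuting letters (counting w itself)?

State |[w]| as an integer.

0(e) covers ∅
1(a) covers ∅
2(a) covers 1:a
3(o) covers 0:e, 2:a
4(a) covers 3:o
5(e) covers 3:o
floor of heap: 0:e, 1:a
completions by unplaced set U, small U first (add the entries for U minus each lowest piece of U):
  |U|=1: {4}:1  {5}:1
  |U|=2: {4,5}:2
  |U|=3: {3,4,5}:2
  |U|=4: {0,3,4,5}:2  {2,3,4,5}:2
  start at 0(e): 2
  start at 1(a): 4
sum over floor = 6

6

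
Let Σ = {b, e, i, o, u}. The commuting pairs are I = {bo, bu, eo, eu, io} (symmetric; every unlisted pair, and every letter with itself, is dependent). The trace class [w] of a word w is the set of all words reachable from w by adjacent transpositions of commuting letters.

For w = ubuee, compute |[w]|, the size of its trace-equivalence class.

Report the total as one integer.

drop 0:u onto floor
drop 1:b onto floor
drop 2:u onto {0:u}
drop 3:e onto {1:b}
drop 4:e onto {3:e}
ground layer = {0:u, 1:b}
drop-orders for the pieces not yet dropped (sum over which currently-grounded one goes next):
  1 to go: {2} 1  {4} 1
  2 to go: {0,2} 1  {2,4} 2  {3,4} 1
  3 to go: {0,2,4} 3  {1,3,4} 1  {2,3,4} 3
  if 0:u drops first: 4 orders
  if 1:b drops first: 6 orders
heap linearizations: 10

10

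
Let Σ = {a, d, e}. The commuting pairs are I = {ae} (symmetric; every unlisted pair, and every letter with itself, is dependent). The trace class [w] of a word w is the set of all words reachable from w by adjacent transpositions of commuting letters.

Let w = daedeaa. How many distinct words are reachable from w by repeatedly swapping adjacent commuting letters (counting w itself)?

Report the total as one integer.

#0=d has no predecessor
#1=a depends on [0:d]
#2=e depends on [0:d]
#3=d depends on [1:a, 2:e]
#4=e depends on [3:d]
#5=a depends on [3:d]
#6=a depends on [5:a]
sources: [0:d]
N(rest) = Σ N(rest − s) over sources s of rest; N(one piece) = 1:
  size 1 → [4]=1  [6]=1
  size 2 → [4,6]=2  [5,6]=1
  size 3 → [4,5,6]=3
  size 4 → [3,4,5,6]=3
  size 5 → [1,3,4,5,6]=3  [2,3,4,5,6]=3
  first=0(d) contributes 6

6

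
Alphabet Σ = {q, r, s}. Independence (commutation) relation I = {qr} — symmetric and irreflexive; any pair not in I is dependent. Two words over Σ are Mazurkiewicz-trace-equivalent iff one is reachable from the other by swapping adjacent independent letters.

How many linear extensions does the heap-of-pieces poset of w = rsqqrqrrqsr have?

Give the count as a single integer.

35

#0=r has no predecessor
#1=s depends on [0:r]
#2=q depends on [1:s]
#3=q depends on [2:q]
#4=r depends on [1:s]
#5=q depends on [3:q]
#6=r depends on [4:r]
#7=r depends on [6:r]
#8=q depends on [5:q]
#9=s depends on [7:r, 8:q]
#10=r depends on [9:s]
sources: [0:r]
N(rest) = Σ N(rest − s) over sources s of rest; N(one piece) = 1:
  size 1 → [10]=1
  size 2 → [9,10]=1
  size 3 → [7,9,10]=1  [8,9,10]=1
  size 4 → [5,8,9,10]=1  [6,7,9,10]=1  [7,8,9,10]=2
  size 5 → [3,5,8,9,10]=1  [4,6,7,9,10]=1  [5,7,8,9,10]=3  [6,7,8,9,10]=3
  size 6 → [2,3,5,8,9,10]=1  [3,5,7,8,9,10]=4  [4,6,7,8,9,10]=4  [5,6,7,8,9,10]=6
  size 7 → [2,3,5,7,8,9,10]=5  [3,5,6,7,8,9,10]=10  [4,5,6,7,8,9,10]=10
  size 8 → [2,3,5,6,7,8,9,10]=15  [3,4,5,6,7,8,9,10]=20
  size 9 → [2,3,4,5,6,7,8,9,10]=35
  first=0(r) contributes 35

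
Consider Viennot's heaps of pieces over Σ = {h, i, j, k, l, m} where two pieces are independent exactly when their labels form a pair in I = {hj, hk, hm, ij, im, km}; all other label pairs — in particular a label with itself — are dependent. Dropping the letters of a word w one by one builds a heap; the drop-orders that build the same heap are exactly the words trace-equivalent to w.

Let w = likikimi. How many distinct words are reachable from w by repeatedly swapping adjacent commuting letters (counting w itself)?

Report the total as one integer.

#0=l has no predecessor
#1=i depends on [0:l]
#2=k depends on [1:i]
#3=i depends on [2:k]
#4=k depends on [3:i]
#5=i depends on [4:k]
#6=m depends on [0:l]
#7=i depends on [5:i]
sources: [0:l]
N(rest) = Σ N(rest − s) over sources s of rest; N(one piece) = 1:
  size 1 → [6]=1  [7]=1
  size 2 → [5,7]=1  [6,7]=2
  size 3 → [4,5,7]=1  [5,6,7]=3
  size 4 → [3,4,5,7]=1  [4,5,6,7]=4
  size 5 → [2,3,4,5,7]=1  [3,4,5,6,7]=5
  size 6 → [1,2,3,4,5,7]=1  [2,3,4,5,6,7]=6
  first=0(l) contributes 7

7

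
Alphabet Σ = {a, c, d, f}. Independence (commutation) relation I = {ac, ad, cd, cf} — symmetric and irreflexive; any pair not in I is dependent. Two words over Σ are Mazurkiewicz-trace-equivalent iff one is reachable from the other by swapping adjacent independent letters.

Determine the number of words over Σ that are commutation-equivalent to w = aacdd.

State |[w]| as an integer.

0(a) covers ∅
1(a) covers 0:a
2(c) covers ∅
3(d) covers ∅
4(d) covers 3:d
floor of heap: 0:a, 2:c, 3:d
completions by unplaced set U, small U first (add the entries for U minus each lowest piece of U):
  |U|=1: {1}:1  {2}:1  {4}:1
  |U|=2: {0,1}:1  {1,2}:2  {1,4}:2  {2,4}:2  {3,4}:1
  |U|=3: {0,1,2}:3  {0,1,4}:3  {1,2,4}:6  {1,3,4}:3  {2,3,4}:3
  start at 0(a): 12
  start at 2(c): 6
  start at 3(d): 12
sum over floor = 30

30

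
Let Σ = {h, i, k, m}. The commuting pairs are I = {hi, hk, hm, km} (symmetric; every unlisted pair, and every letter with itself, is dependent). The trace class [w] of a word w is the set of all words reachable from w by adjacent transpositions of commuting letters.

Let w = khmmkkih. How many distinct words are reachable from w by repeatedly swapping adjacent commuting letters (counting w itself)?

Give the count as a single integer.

piece 0:k — minimal
piece 1:h — minimal
piece 2:m — minimal
piece 3:m rests on {2:m}
piece 4:k rests on {0:k}
piece 5:k rests on {4:k}
piece 6:i rests on {3:m, 5:k}
piece 7:h rests on {1:h}
minimal pieces: {0:k, 1:h, 2:m}
ways to finish when only these pieces remain (= sum over removing one remaining piece with nothing left below it):
  1 left: {6}→1  {7}→1
  2 left: {1,7}→1  {3,6}→1  {5,6}→1  {6,7}→2
  3 left: {1,6,7}→3  {2,3,6}→1  {3,5,6}→2  {3,6,7}→3  {4,5,6}→1  {5,6,7}→3
  4 left: {0,4,5,6}→1  {1,3,6,7}→6  {1,5,6,7}→6  {2,3,5,6}→3  {2,3,6,7}→4  {3,4,5,6}→3  {3,5,6,7}→8  {4,5,6,7}→4
  5 left: {0,3,4,5,6}→4  {0,4,5,6,7}→5  {1,2,3,6,7}→10  {1,3,5,6,7}→20  {1,4,5,6,7}→10  {2,3,4,5,6}→6  {2,3,5,6,7}→15  {3,4,5,6,7}→15
  6 left: {0,1,4,5,6,7}→15  {0,2,3,4,5,6}→10  {0,3,4,5,6,7}→24  {1,2,3,5,6,7}→45  {1,3,4,5,6,7}→45  {2,3,4,5,6,7}→36
  placing 0:k first → 126 extensions
  placing 1:h first → 70 extensions
  placing 2:m first → 84 extensions
total linear extensions = 280

280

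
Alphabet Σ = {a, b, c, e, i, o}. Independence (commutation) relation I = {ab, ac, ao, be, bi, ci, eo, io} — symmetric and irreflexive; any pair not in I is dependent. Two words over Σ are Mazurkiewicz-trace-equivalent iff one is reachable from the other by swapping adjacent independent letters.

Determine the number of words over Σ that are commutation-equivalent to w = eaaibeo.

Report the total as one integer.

21

drop 0:e onto floor
drop 1:a onto {0:e}
drop 2:a onto {1:a}
drop 3:i onto {2:a}
drop 4:b onto floor
drop 5:e onto {3:i}
drop 6:o onto {4:b}
ground layer = {0:e, 4:b}
drop-orders for the pieces not yet dropped (sum over which currently-grounded one goes next):
  1 to go: {5} 1  {6} 1
  2 to go: {3,5} 1  {4,6} 1  {5,6} 2
  3 to go: {2,3,5} 1  {3,5,6} 3  {4,5,6} 3
  4 to go: {1,2,3,5} 1  {2,3,5,6} 4  {3,4,5,6} 6
  5 to go: {0,1,2,3,5} 1  {1,2,3,5,6} 5  {2,3,4,5,6} 10
  if 0:e drops first: 15 orders
  if 4:b drops first: 6 orders
heap linearizations: 21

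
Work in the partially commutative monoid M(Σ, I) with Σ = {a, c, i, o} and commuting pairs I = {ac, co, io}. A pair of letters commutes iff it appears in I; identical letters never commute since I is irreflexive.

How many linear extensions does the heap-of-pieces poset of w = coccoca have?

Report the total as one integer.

#0=c has no predecessor
#1=o has no predecessor
#2=c depends on [0:c]
#3=c depends on [2:c]
#4=o depends on [1:o]
#5=c depends on [3:c]
#6=a depends on [4:o]
sources: [0:c, 1:o]
N(rest) = Σ N(rest − s) over sources s of rest; N(one piece) = 1:
  size 1 → [5]=1  [6]=1
  size 2 → [3,5]=1  [4,6]=1  [5,6]=2
  size 3 → [1,4,6]=1  [2,3,5]=1  [3,5,6]=3  [4,5,6]=3
  size 4 → [0,2,3,5]=1  [1,4,5,6]=4  [2,3,5,6]=4  [3,4,5,6]=6
  size 5 → [0,2,3,5,6]=5  [1,3,4,5,6]=10  [2,3,4,5,6]=10
  first=0(c) contributes 20
  first=1(o) contributes 15
|[w]| = 35

35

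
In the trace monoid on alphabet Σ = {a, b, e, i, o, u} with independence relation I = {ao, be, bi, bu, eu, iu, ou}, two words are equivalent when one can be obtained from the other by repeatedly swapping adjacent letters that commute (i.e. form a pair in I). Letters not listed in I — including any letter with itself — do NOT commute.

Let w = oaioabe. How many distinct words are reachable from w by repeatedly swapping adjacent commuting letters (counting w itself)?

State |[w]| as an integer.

drop 0:o onto floor
drop 1:a onto floor
drop 2:i onto {0:o, 1:a}
drop 3:o onto {2:i}
drop 4:a onto {2:i}
drop 5:b onto {3:o, 4:a}
drop 6:e onto {3:o, 4:a}
ground layer = {0:o, 1:a}
drop-orders for the pieces not yet dropped (sum over which currently-grounded one goes next):
  1 to go: {5} 1  {6} 1
  2 to go: {5,6} 2
  3 to go: {3,5,6} 2  {4,5,6} 2
  4 to go: {3,4,5,6} 4
  5 to go: {2,3,4,5,6} 4
  if 0:o drops first: 4 orders
  if 1:a drops first: 4 orders
heap linearizations: 8

8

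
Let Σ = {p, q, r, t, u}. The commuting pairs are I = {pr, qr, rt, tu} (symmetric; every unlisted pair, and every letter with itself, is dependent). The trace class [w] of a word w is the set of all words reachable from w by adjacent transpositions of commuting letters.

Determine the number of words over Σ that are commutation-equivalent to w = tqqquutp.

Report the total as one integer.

3

piece 0:t — minimal
piece 1:q rests on {0:t}
piece 2:q rests on {1:q}
piece 3:q rests on {2:q}
piece 4:u rests on {3:q}
piece 5:u rests on {4:u}
piece 6:t rests on {3:q}
piece 7:p rests on {5:u, 6:t}
minimal pieces: {0:t}
ways to finish when only these pieces remain (= sum over removing one remaining piece with nothing left below it):
  1 left: {7}→1
  2 left: {5,7}→1  {6,7}→1
  3 left: {4,5,7}→1  {5,6,7}→2
  4 left: {4,5,6,7}→3
  5 left: {3,4,5,6,7}→3
  6 left: {2,3,4,5,6,7}→3
  placing 0:t first → 3 extensions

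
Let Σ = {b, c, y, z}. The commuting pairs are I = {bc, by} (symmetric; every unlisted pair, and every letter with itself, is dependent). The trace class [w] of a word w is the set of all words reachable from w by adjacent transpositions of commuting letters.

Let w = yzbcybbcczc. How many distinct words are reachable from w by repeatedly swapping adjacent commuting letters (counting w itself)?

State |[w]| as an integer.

piece 0:y — minimal
piece 1:z rests on {0:y}
piece 2:b rests on {1:z}
piece 3:c rests on {1:z}
piece 4:y rests on {3:c}
piece 5:b rests on {2:b}
piece 6:b rests on {5:b}
piece 7:c rests on {4:y}
piece 8:c rests on {7:c}
piece 9:z rests on {6:b, 8:c}
piece 10:c rests on {9:z}
minimal pieces: {0:y}
ways to finish when only these pieces remain (= sum over removing one remaining piece with nothing left below it):
  1 left: {10}→1
  2 left: {9,10}→1
  3 left: {6,9,10}→1  {8,9,10}→1
  4 left: {5,6,9,10}→1  {6,8,9,10}→2  {7,8,9,10}→1
  5 left: {2,5,6,9,10}→1  {4,7,8,9,10}→1  {5,6,8,9,10}→3  {6,7,8,9,10}→3
  6 left: {2,5,6,8,9,10}→4  {3,4,7,8,9,10}→1  {4,6,7,8,9,10}→4  {5,6,7,8,9,10}→6
  7 left: {2,5,6,7,8,9,10}→10  {3,4,6,7,8,9,10}→5  {4,5,6,7,8,9,10}→10
  8 left: {2,4,5,6,7,8,9,10}→20  {3,4,5,6,7,8,9,10}→15
  9 left: {2,3,4,5,6,7,8,9,10}→35
  placing 0:y first → 35 extensions

35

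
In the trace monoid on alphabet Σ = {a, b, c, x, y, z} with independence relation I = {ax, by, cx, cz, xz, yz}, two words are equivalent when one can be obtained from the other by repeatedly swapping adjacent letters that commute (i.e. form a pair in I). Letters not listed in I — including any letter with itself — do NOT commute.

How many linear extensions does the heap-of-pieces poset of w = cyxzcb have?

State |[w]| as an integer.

10

0(c) covers ∅
1(y) covers 0:c
2(x) covers 1:y
3(z) covers ∅
4(c) covers 1:y
5(b) covers 2:x, 3:z, 4:c
floor of heap: 0:c, 3:z
completions by unplaced set U, small U first (add the entries for U minus each lowest piece of U):
  |U|=1: {5}:1
  |U|=2: {2,5}:1  {3,5}:1  {4,5}:1
  |U|=3: {2,3,5}:2  {2,4,5}:2  {3,4,5}:2
  |U|=4: {1,2,4,5}:2  {2,3,4,5}:6
  start at 0(c): 8
  start at 3(z): 2
sum over floor = 10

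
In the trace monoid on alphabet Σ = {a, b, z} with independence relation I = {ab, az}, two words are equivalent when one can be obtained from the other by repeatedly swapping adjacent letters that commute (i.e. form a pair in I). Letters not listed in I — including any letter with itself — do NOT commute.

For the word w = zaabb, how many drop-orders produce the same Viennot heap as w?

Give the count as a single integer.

0(z) covers ∅
1(a) covers ∅
2(a) covers 1:a
3(b) covers 0:z
4(b) covers 3:b
floor of heap: 0:z, 1:a
completions by unplaced set U, small U first (add the entries for U minus each lowest piece of U):
  |U|=1: {2}:1  {4}:1
  |U|=2: {1,2}:1  {2,4}:2  {3,4}:1
  |U|=3: {0,3,4}:1  {1,2,4}:3  {2,3,4}:3
  start at 0(z): 6
  start at 1(a): 4
sum over floor = 10

10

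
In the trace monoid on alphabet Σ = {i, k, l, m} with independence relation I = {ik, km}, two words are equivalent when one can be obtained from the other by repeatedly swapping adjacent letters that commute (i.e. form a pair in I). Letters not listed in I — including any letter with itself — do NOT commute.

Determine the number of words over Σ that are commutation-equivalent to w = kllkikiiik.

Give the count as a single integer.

0(k) covers ∅
1(l) covers 0:k
2(l) covers 1:l
3(k) covers 2:l
4(i) covers 2:l
5(k) covers 3:k
6(i) covers 4:i
7(i) covers 6:i
8(i) covers 7:i
9(k) covers 5:k
floor of heap: 0:k
completions by unplaced set U, small U first (add the entries for U minus each lowest piece of U):
  |U|=1: {8}:1  {9}:1
  |U|=2: {5,9}:1  {7,8}:1  {8,9}:2
  |U|=3: {3,5,9}:1  {5,8,9}:3  {6,7,8}:1  {7,8,9}:3
  |U|=4: {3,5,8,9}:4  {4,6,7,8}:1  {5,7,8,9}:6  {6,7,8,9}:4
  |U|=5: {3,5,7,8,9}:10  {4,6,7,8,9}:5  {5,6,7,8,9}:10
  |U|=6: {3,5,6,7,8,9}:20  {4,5,6,7,8,9}:15
  |U|=7: {3,4,5,6,7,8,9}:35
  |U|=8: {2,3,4,5,6,7,8,9}:35
  start at 0(k): 35

35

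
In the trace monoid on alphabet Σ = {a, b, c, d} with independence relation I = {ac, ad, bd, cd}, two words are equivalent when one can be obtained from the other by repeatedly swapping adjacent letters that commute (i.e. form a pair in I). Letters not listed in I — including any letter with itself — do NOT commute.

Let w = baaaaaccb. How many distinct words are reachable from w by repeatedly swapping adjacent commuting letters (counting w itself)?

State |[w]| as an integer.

0(b) covers ∅
1(a) covers 0:b
2(a) covers 1:a
3(a) covers 2:a
4(a) covers 3:a
5(a) covers 4:a
6(c) covers 0:b
7(c) covers 6:c
8(b) covers 5:a, 7:c
floor of heap: 0:b
completions by unplaced set U, small U first (add the entries for U minus each lowest piece of U):
  |U|=1: {8}:1
  |U|=2: {5,8}:1  {7,8}:1
  |U|=3: {4,5,8}:1  {5,7,8}:2  {6,7,8}:1
  |U|=4: {3,4,5,8}:1  {4,5,7,8}:3  {5,6,7,8}:3
  |U|=5: {2,3,4,5,8}:1  {3,4,5,7,8}:4  {4,5,6,7,8}:6
  |U|=6: {1,2,3,4,5,8}:1  {2,3,4,5,7,8}:5  {3,4,5,6,7,8}:10
  |U|=7: {1,2,3,4,5,7,8}:6  {2,3,4,5,6,7,8}:15
  start at 0(b): 21

21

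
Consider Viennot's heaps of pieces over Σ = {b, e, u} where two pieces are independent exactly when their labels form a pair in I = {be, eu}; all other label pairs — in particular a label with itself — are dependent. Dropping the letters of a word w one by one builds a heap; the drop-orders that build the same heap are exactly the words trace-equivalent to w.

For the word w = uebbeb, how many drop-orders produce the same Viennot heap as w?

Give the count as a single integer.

drop 0:u onto floor
drop 1:e onto floor
drop 2:b onto {0:u}
drop 3:b onto {2:b}
drop 4:e onto {1:e}
drop 5:b onto {3:b}
ground layer = {0:u, 1:e}
drop-orders for the pieces not yet dropped (sum over which currently-grounded one goes next):
  1 to go: {4} 1  {5} 1
  2 to go: {1,4} 1  {3,5} 1  {4,5} 2
  3 to go: {1,4,5} 3  {2,3,5} 1  {3,4,5} 3
  4 to go: {0,2,3,5} 1  {1,3,4,5} 6  {2,3,4,5} 4
  if 0:u drops first: 10 orders
  if 1:e drops first: 5 orders
heap linearizations: 15

15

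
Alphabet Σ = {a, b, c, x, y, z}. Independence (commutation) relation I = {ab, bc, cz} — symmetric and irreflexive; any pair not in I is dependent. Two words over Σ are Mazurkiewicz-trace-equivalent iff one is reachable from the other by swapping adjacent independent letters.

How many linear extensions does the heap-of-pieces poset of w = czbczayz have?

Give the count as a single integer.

10

#0=c has no predecessor
#1=z has no predecessor
#2=b depends on [1:z]
#3=c depends on [0:c]
#4=z depends on [2:b]
#5=a depends on [3:c, 4:z]
#6=y depends on [5:a]
#7=z depends on [6:y]
sources: [0:c, 1:z]
N(rest) = Σ N(rest − s) over sources s of rest; N(one piece) = 1:
  size 1 → [7]=1
  size 2 → [6,7]=1
  size 3 → [5,6,7]=1
  size 4 → [3,5,6,7]=1  [4,5,6,7]=1
  size 5 → [0,3,5,6,7]=1  [2,4,5,6,7]=1  [3,4,5,6,7]=2
  size 6 → [0,3,4,5,6,7]=3  [1,2,4,5,6,7]=1  [2,3,4,5,6,7]=3
  first=0(c) contributes 4
  first=1(z) contributes 6
|[w]| = 10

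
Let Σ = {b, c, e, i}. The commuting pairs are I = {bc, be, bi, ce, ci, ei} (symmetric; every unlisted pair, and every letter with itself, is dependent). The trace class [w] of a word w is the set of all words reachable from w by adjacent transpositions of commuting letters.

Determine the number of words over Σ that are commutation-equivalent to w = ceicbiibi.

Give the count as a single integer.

3780

0(c) covers ∅
1(e) covers ∅
2(i) covers ∅
3(c) covers 0:c
4(b) covers ∅
5(i) covers 2:i
6(i) covers 5:i
7(b) covers 4:b
8(i) covers 6:i
floor of heap: 0:c, 1:e, 2:i, 4:b
completions by unplaced set U, small U first (add the entries for U minus each lowest piece of U):
  |U|=1: {1}:1  {3}:1  {7}:1  {8}:1
  |U|=2: {0,3}:1  {1,3}:2  {1,7}:2  {1,8}:2  {3,7}:2  {3,8}:2  {4,7}:1  {6,8}:1  {7,8}:2
  |U|=3: {0,1,3}:3  {0,3,7}:3  {0,3,8}:3  {1,3,7}:6  {1,3,8}:6  {1,4,7}:3  {1,6,8}:3  {1,7,8}:6  {3,4,7}:3  {3,6,8}:3  {3,7,8}:6  {4,7,8}:3  {5,6,8}:1  {6,7,8}:3
  |U|=4: {0,1,3,7}:12  {0,1,3,8}:12  {0,3,4,7}:6  {0,3,6,8}:6  {0,3,7,8}:12  {1,3,4,7}:12  {1,3,6,8}:12  {1,3,7,8}:24  {1,4,7,8}:12  {1,5,6,8}:4  {1,6,7,8}:12  {2,5,6,8}:1  {3,4,7,8}:12  {3,5,6,8}:4  {3,6,7,8}:12  {4,6,7,8}:6  {5,6,7,8}:4
  |U|=5: {0,1,3,4,7}:30  {0,1,3,6,8}:30  {0,1,3,7,8}:60  {0,3,4,7,8}:30  {0,3,5,6,8}:10  {0,3,6,7,8}:30  {1,2,5,6,8}:5  {1,3,4,7,8}:60  {1,3,5,6,8}:20  {1,3,6,7,8}:60  {1,4,6,7,8}:30  {1,5,6,7,8}:20  {2,3,5,6,8}:5  {2,5,6,7,8}:5  {3,4,6,7,8}:30  {3,5,6,7,8}:20  {4,5,6,7,8}:10
  |U|=6: {0,1,3,4,7,8}:180  {0,1,3,5,6,8}:60  {0,1,3,6,7,8}:180  {0,2,3,5,6,8}:15  {0,3,4,6,7,8}:90  {0,3,5,6,7,8}:60  {1,2,3,5,6,8}:30  {1,2,5,6,7,8}:30  {1,3,4,6,7,8}:180  {1,3,5,6,7,8}:120  {1,4,5,6,7,8}:60  {2,3,5,6,7,8}:30  {2,4,5,6,7,8}:15  {3,4,5,6,7,8}:60
  |U|=7: {0,1,2,3,5,6,8}:105  {0,1,3,4,6,7,8}:630  {0,1,3,5,6,7,8}:420  {0,2,3,5,6,7,8}:105  {0,3,4,5,6,7,8}:210  {1,2,3,5,6,7,8}:210  {1,2,4,5,6,7,8}:105  {1,3,4,5,6,7,8}:420  {2,3,4,5,6,7,8}:105
  start at 0(c): 840
  start at 1(e): 420
  start at 2(i): 1680
  start at 4(b): 840
sum over floor = 3780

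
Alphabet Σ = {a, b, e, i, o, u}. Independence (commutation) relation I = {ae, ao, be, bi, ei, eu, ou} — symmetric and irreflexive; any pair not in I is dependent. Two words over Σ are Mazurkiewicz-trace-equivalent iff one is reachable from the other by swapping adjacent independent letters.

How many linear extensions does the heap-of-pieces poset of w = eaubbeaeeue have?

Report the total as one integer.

462

drop 0:e onto floor
drop 1:a onto floor
drop 2:u onto {1:a}
drop 3:b onto {2:u}
drop 4:b onto {3:b}
drop 5:e onto {0:e}
drop 6:a onto {4:b}
drop 7:e onto {5:e}
drop 8:e onto {7:e}
drop 9:u onto {6:a}
drop 10:e onto {8:e}
ground layer = {0:e, 1:a}
drop-orders for the pieces not yet dropped (sum over which currently-grounded one goes next):
  1 to go: {9} 1  {10} 1
  2 to go: {6,9} 1  {8,10} 1  {9,10} 2
  3 to go: {4,6,9} 1  {6,9,10} 3  {7,8,10} 1  {8,9,10} 3
  4 to go: {3,4,6,9} 1  {4,6,9,10} 4  {5,7,8,10} 1  {6,8,9,10} 6  {7,8,9,10} 4
  5 to go: {0,5,7,8,10} 1  {2,3,4,6,9} 1  {3,4,6,9,10} 5  {4,6,8,9,10} 10  {5,7,8,9,10} 5  {6,7,8,9,10} 10
  6 to go: {0,5,7,8,9,10} 6  {1,2,3,4,6,9} 1  {2,3,4,6,9,10} 6  {3,4,6,8,9,10} 15  {4,6,7,8,9,10} 20  {5,6,7,8,9,10} 15
  7 to go: {0,5,6,7,8,9,10} 21  {1,2,3,4,6,9,10} 7  {2,3,4,6,8,9,10} 21  {3,4,6,7,8,9,10} 35  {4,5,6,7,8,9,10} 35
  8 to go: {0,4,5,6,7,8,9,10} 56  {1,2,3,4,6,8,9,10} 28  {2,3,4,6,7,8,9,10} 56  {3,4,5,6,7,8,9,10} 70
  9 to go: {0,3,4,5,6,7,8,9,10} 126  {1,2,3,4,6,7,8,9,10} 84  {2,3,4,5,6,7,8,9,10} 126
  if 0:e drops first: 210 orders
  if 1:a drops first: 252 orders
heap linearizations: 462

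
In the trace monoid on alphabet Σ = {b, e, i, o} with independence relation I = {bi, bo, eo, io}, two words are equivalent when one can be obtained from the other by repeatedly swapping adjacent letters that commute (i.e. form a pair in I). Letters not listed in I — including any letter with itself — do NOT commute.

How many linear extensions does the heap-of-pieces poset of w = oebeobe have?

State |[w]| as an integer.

21

drop 0:o onto floor
drop 1:e onto floor
drop 2:b onto {1:e}
drop 3:e onto {2:b}
drop 4:o onto {0:o}
drop 5:b onto {3:e}
drop 6:e onto {5:b}
ground layer = {0:o, 1:e}
drop-orders for the pieces not yet dropped (sum over which currently-grounded one goes next):
  1 to go: {4} 1  {6} 1
  2 to go: {0,4} 1  {4,6} 2  {5,6} 1
  3 to go: {0,4,6} 3  {3,5,6} 1  {4,5,6} 3
  4 to go: {0,4,5,6} 6  {2,3,5,6} 1  {3,4,5,6} 4
  5 to go: {0,3,4,5,6} 10  {1,2,3,5,6} 1  {2,3,4,5,6} 5
  if 0:o drops first: 6 orders
  if 1:e drops first: 15 orders
heap linearizations: 21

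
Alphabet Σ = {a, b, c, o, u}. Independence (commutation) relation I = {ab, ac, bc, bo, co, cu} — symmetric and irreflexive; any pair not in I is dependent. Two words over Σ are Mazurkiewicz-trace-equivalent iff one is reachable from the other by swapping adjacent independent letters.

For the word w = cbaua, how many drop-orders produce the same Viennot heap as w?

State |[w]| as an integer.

drop 0:c onto floor
drop 1:b onto floor
drop 2:a onto floor
drop 3:u onto {1:b, 2:a}
drop 4:a onto {3:u}
ground layer = {0:c, 1:b, 2:a}
drop-orders for the pieces not yet dropped (sum over which currently-grounded one goes next):
  1 to go: {0} 1  {4} 1
  2 to go: {0,4} 2  {3,4} 1
  3 to go: {0,3,4} 3  {1,3,4} 1  {2,3,4} 1
  if 0:c drops first: 2 orders
  if 1:b drops first: 4 orders
  if 2:a drops first: 4 orders
heap linearizations: 10

10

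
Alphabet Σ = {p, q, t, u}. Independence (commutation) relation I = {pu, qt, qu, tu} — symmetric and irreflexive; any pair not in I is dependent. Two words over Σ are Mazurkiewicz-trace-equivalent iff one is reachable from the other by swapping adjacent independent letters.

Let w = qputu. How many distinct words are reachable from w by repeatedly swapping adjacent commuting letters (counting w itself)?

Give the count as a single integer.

0(q) covers ∅
1(p) covers 0:q
2(u) covers ∅
3(t) covers 1:p
4(u) covers 2:u
floor of heap: 0:q, 2:u
completions by unplaced set U, small U first (add the entries for U minus each lowest piece of U):
  |U|=1: {3}:1  {4}:1
  |U|=2: {1,3}:1  {2,4}:1  {3,4}:2
  |U|=3: {0,1,3}:1  {1,3,4}:3  {2,3,4}:3
  start at 0(q): 6
  start at 2(u): 4
sum over floor = 10

10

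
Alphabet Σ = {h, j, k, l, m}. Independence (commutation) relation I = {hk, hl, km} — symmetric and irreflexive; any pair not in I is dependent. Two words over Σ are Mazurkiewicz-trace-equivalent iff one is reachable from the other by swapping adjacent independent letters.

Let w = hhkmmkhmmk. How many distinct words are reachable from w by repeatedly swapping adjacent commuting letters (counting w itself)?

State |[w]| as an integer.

piece 0:h — minimal
piece 1:h rests on {0:h}
piece 2:k — minimal
piece 3:m rests on {1:h}
piece 4:m rests on {3:m}
piece 5:k rests on {2:k}
piece 6:h rests on {4:m}
piece 7:m rests on {6:h}
piece 8:m rests on {7:m}
piece 9:k rests on {5:k}
minimal pieces: {0:h, 2:k}
ways to finish when only these pieces remain (= sum over removing one remaining piece with nothing left below it):
  1 left: {8}→1  {9}→1
  2 left: {5,9}→1  {7,8}→1  {8,9}→2
  3 left: {2,5,9}→1  {5,8,9}→3  {6,7,8}→1  {7,8,9}→3
  4 left: {2,5,8,9}→4  {4,6,7,8}→1  {5,7,8,9}→6  {6,7,8,9}→4
  5 left: {2,5,7,8,9}→10  {3,4,6,7,8}→1  {4,6,7,8,9}→5  {5,6,7,8,9}→10
  6 left: {1,3,4,6,7,8}→1  {2,5,6,7,8,9}→20  {3,4,6,7,8,9}→6  {4,5,6,7,8,9}→15
  7 left: {0,1,3,4,6,7,8}→1  {1,3,4,6,7,8,9}→7  {2,4,5,6,7,8,9}→35  {3,4,5,6,7,8,9}→21
  8 left: {0,1,3,4,6,7,8,9}→8  {1,3,4,5,6,7,8,9}→28  {2,3,4,5,6,7,8,9}→56
  placing 0:h first → 84 extensions
  placing 2:k first → 36 extensions
total linear extensions = 120

120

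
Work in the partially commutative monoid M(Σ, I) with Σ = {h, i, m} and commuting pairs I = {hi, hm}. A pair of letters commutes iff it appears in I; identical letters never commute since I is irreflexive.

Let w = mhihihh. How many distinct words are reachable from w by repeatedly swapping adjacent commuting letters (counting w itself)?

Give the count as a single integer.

piece 0:m — minimal
piece 1:h — minimal
piece 2:i rests on {0:m}
piece 3:h rests on {1:h}
piece 4:i rests on {2:i}
piece 5:h rests on {3:h}
piece 6:h rests on {5:h}
minimal pieces: {0:m, 1:h}
ways to finish when only these pieces remain (= sum over removing one remaining piece with nothing left below it):
  1 left: {4}→1  {6}→1
  2 left: {2,4}→1  {4,6}→2  {5,6}→1
  3 left: {0,2,4}→1  {2,4,6}→3  {3,5,6}→1  {4,5,6}→3
  4 left: {0,2,4,6}→4  {1,3,5,6}→1  {2,4,5,6}→6  {3,4,5,6}→4
  5 left: {0,2,4,5,6}→10  {1,3,4,5,6}→5  {2,3,4,5,6}→10
  placing 0:m first → 15 extensions
  placing 1:h first → 20 extensions
total linear extensions = 35

35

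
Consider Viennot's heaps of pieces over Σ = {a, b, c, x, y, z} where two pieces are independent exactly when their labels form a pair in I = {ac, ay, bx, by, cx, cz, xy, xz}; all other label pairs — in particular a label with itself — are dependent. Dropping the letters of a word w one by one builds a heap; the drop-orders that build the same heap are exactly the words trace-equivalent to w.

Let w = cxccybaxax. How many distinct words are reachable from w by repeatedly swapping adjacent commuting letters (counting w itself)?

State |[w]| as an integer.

drop 0:c onto floor
drop 1:x onto floor
drop 2:c onto {0:c}
drop 3:c onto {2:c}
drop 4:y onto {3:c}
drop 5:b onto {3:c}
drop 6:a onto {1:x, 5:b}
drop 7:x onto {6:a}
drop 8:a onto {7:x}
drop 9:x onto {8:a}
ground layer = {0:c, 1:x}
drop-orders for the pieces not yet dropped (sum over which currently-grounded one goes next):
  1 to go: {4} 1  {9} 1
  2 to go: {4,9} 2  {8,9} 1
  3 to go: {4,8,9} 3  {7,8,9} 1
  4 to go: {4,7,8,9} 4  {6,7,8,9} 1
  5 to go: {1,6,7,8,9} 1  {4,6,7,8,9} 5  {5,6,7,8,9} 1
  6 to go: {1,4,6,7,8,9} 6  {1,5,6,7,8,9} 2  {4,5,6,7,8,9} 6
  7 to go: {1,4,5,6,7,8,9} 14  {3,4,5,6,7,8,9} 6
  8 to go: {1,3,4,5,6,7,8,9} 20  {2,3,4,5,6,7,8,9} 6
  if 0:c drops first: 26 orders
  if 1:x drops first: 6 orders
heap linearizations: 32

32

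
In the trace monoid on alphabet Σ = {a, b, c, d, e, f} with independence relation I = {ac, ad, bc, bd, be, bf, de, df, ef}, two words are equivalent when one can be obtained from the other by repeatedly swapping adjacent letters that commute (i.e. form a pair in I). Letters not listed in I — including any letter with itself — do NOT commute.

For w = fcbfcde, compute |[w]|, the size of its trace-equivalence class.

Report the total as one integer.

14

drop 0:f onto floor
drop 1:c onto {0:f}
drop 2:b onto floor
drop 3:f onto {1:c}
drop 4:c onto {3:f}
drop 5:d onto {4:c}
drop 6:e onto {4:c}
ground layer = {0:f, 2:b}
drop-orders for the pieces not yet dropped (sum over which currently-grounded one goes next):
  1 to go: {2} 1  {5} 1  {6} 1
  2 to go: {2,5} 2  {2,6} 2  {5,6} 2
  3 to go: {2,5,6} 6  {4,5,6} 2
  4 to go: {2,4,5,6} 8  {3,4,5,6} 2
  5 to go: {1,3,4,5,6} 2  {2,3,4,5,6} 10
  if 0:f drops first: 12 orders
  if 2:b drops first: 2 orders
heap linearizations: 14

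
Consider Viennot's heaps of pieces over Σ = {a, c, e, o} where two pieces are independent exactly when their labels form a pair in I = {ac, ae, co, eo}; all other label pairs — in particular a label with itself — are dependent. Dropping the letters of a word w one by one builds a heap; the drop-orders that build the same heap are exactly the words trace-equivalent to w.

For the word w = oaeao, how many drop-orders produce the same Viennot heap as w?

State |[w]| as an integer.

drop 0:o onto floor
drop 1:a onto {0:o}
drop 2:e onto floor
drop 3:a onto {1:a}
drop 4:o onto {3:a}
ground layer = {0:o, 2:e}
drop-orders for the pieces not yet dropped (sum over which currently-grounded one goes next):
  1 to go: {2} 1  {4} 1
  2 to go: {2,4} 2  {3,4} 1
  3 to go: {1,3,4} 1  {2,3,4} 3
  if 0:o drops first: 4 orders
  if 2:e drops first: 1 orders
heap linearizations: 5

5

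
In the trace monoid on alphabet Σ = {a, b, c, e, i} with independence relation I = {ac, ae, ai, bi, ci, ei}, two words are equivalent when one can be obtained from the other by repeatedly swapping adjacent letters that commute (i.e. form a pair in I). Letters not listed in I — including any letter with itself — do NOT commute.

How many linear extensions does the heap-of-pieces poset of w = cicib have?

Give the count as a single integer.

10

drop 0:c onto floor
drop 1:i onto floor
drop 2:c onto {0:c}
drop 3:i onto {1:i}
drop 4:b onto {2:c}
ground layer = {0:c, 1:i}
drop-orders for the pieces not yet dropped (sum over which currently-grounded one goes next):
  1 to go: {3} 1  {4} 1
  2 to go: {1,3} 1  {2,4} 1  {3,4} 2
  3 to go: {0,2,4} 1  {1,3,4} 3  {2,3,4} 3
  if 0:c drops first: 6 orders
  if 1:i drops first: 4 orders
heap linearizations: 10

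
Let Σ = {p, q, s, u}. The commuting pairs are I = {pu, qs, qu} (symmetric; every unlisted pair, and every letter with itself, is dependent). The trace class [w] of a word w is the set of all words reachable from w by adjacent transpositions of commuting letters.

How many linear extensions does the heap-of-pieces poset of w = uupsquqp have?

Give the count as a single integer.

0(u) covers ∅
1(u) covers 0:u
2(p) covers ∅
3(s) covers 1:u, 2:p
4(q) covers 2:p
5(u) covers 3:s
6(q) covers 4:q
7(p) covers 3:s, 6:q
floor of heap: 0:u, 2:p
completions by unplaced set U, small U first (add the entries for U minus each lowest piece of U):
  |U|=1: {5}:1  {7}:1
  |U|=2: {5,7}:2  {6,7}:1
  |U|=3: {3,5,7}:2  {4,6,7}:1  {5,6,7}:3
  |U|=4: {1,3,5,7}:2  {3,5,6,7}:5  {4,5,6,7}:4
  |U|=5: {0,1,3,5,7}:2  {1,3,5,6,7}:7  {3,4,5,6,7}:9
  |U|=6: {0,1,3,5,6,7}:9  {1,3,4,5,6,7}:16  {2,3,4,5,6,7}:9
  start at 0(u): 25
  start at 2(p): 25
sum over floor = 50

50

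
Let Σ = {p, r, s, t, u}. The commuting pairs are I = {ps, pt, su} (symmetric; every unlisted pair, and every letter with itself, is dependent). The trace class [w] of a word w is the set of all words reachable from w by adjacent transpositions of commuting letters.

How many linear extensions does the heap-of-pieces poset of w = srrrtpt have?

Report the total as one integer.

#0=s has no predecessor
#1=r depends on [0:s]
#2=r depends on [1:r]
#3=r depends on [2:r]
#4=t depends on [3:r]
#5=p depends on [3:r]
#6=t depends on [4:t]
sources: [0:s]
N(rest) = Σ N(rest − s) over sources s of rest; N(one piece) = 1:
  size 1 → [5]=1  [6]=1
  size 2 → [4,6]=1  [5,6]=2
  size 3 → [4,5,6]=3
  size 4 → [3,4,5,6]=3
  size 5 → [2,3,4,5,6]=3
  first=0(s) contributes 3

3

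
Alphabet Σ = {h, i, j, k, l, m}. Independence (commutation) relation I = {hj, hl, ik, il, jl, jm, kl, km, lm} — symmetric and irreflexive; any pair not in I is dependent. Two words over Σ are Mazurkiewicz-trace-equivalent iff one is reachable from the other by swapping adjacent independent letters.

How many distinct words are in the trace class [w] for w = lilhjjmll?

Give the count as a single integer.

piece 0:l — minimal
piece 1:i — minimal
piece 2:l rests on {0:l}
piece 3:h rests on {1:i}
piece 4:j rests on {1:i}
piece 5:j rests on {4:j}
piece 6:m rests on {3:h}
piece 7:l rests on {2:l}
piece 8:l rests on {7:l}
minimal pieces: {0:l, 1:i}
ways to finish when only these pieces remain (= sum over removing one remaining piece with nothing left below it):
  1 left: {5}→1  {6}→1  {8}→1
  2 left: {3,6}→1  {4,5}→1  {5,6}→2  {5,8}→2  {6,8}→2  {7,8}→1
  3 left: {2,7,8}→1  {3,5,6}→3  {3,6,8}→3  {4,5,6}→3  {4,5,8}→3  {5,6,8}→6  {5,7,8}→3  {6,7,8}→3
  4 left: {0,2,7,8}→1  {2,5,7,8}→4  {2,6,7,8}→4  {3,4,5,6}→6  {3,5,6,8}→12  {3,6,7,8}→6  {4,5,6,8}→12  {4,5,7,8}→6  {5,6,7,8}→12
  5 left: {0,2,5,7,8}→5  {0,2,6,7,8}→5  {1,3,4,5,6}→6  {2,3,6,7,8}→10  {2,4,5,7,8}→10  {2,5,6,7,8}→20  {3,4,5,6,8}→30  {3,5,6,7,8}→30  {4,5,6,7,8}→30
  6 left: {0,2,3,6,7,8}→15  {0,2,4,5,7,8}→15  {0,2,5,6,7,8}→30  {1,3,4,5,6,8}→36  {2,3,5,6,7,8}→60  {2,4,5,6,7,8}→60  {3,4,5,6,7,8}→90
  7 left: {0,2,3,5,6,7,8}→105  {0,2,4,5,6,7,8}→105  {1,3,4,5,6,7,8}→126  {2,3,4,5,6,7,8}→210
  placing 0:l first → 336 extensions
  placing 1:i first → 420 extensions
total linear extensions = 756

756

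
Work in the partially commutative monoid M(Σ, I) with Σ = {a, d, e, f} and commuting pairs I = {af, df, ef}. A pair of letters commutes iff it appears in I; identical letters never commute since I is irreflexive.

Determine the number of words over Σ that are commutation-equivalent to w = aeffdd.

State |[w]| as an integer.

#0=a has no predecessor
#1=e depends on [0:a]
#2=f has no predecessor
#3=f depends on [2:f]
#4=d depends on [1:e]
#5=d depends on [4:d]
sources: [0:a, 2:f]
N(rest) = Σ N(rest − s) over sources s of rest; N(one piece) = 1:
  size 1 → [3]=1  [5]=1
  size 2 → [2,3]=1  [3,5]=2  [4,5]=1
  size 3 → [1,4,5]=1  [2,3,5]=3  [3,4,5]=3
  size 4 → [0,1,4,5]=1  [1,3,4,5]=4  [2,3,4,5]=6
  first=0(a) contributes 10
  first=2(f) contributes 5
|[w]| = 15

15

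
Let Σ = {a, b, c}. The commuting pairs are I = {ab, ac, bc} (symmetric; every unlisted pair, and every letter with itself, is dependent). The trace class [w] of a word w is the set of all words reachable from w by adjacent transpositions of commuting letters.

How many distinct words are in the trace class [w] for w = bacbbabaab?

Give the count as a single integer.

1260

drop 0:b onto floor
drop 1:a onto floor
drop 2:c onto floor
drop 3:b onto {0:b}
drop 4:b onto {3:b}
drop 5:a onto {1:a}
drop 6:b onto {4:b}
drop 7:a onto {5:a}
drop 8:a onto {7:a}
drop 9:b onto {6:b}
ground layer = {0:b, 1:a, 2:c}
drop-orders for the pieces not yet dropped (sum over which currently-grounded one goes next):
  1 to go: {2} 1  {8} 1  {9} 1
  2 to go: {2,8} 2  {2,9} 2  {6,9} 1  {7,8} 1  {8,9} 2
  3 to go: {2,6,9} 3  {2,7,8} 3  {2,8,9} 6  {4,6,9} 1  {5,7,8} 1  {6,8,9} 3  {7,8,9} 3
  4 to go: {1,5,7,8} 1  {2,4,6,9} 4  {2,5,7,8} 4  {2,6,8,9} 12  {2,7,8,9} 12  {3,4,6,9} 1  {4,6,8,9} 4  {5,7,8,9} 4  {6,7,8,9} 6
  5 to go: {0,3,4,6,9} 1  {1,2,5,7,8} 5  {1,5,7,8,9} 5  {2,3,4,6,9} 5  {2,4,6,8,9} 20  {2,5,7,8,9} 20  {2,6,7,8,9} 30  {3,4,6,8,9} 5  {4,6,7,8,9} 10  {5,6,7,8,9} 10
  6 to go: {0,2,3,4,6,9} 6  {0,3,4,6,8,9} 6  {1,2,5,7,8,9} 30  {1,5,6,7,8,9} 15  {2,3,4,6,8,9} 30  {2,4,6,7,8,9} 60  {2,5,6,7,8,9} 60  {3,4,6,7,8,9} 15  {4,5,6,7,8,9} 20
  7 to go: {0,2,3,4,6,8,9} 42  {0,3,4,6,7,8,9} 21  {1,2,5,6,7,8,9} 105  {1,4,5,6,7,8,9} 35  {2,3,4,6,7,8,9} 105  {2,4,5,6,7,8,9} 140  {3,4,5,6,7,8,9} 35
  8 to go: {0,2,3,4,6,7,8,9} 168  {0,3,4,5,6,7,8,9} 56  {1,2,4,5,6,7,8,9} 280  {1,3,4,5,6,7,8,9} 70  {2,3,4,5,6,7,8,9} 280
  if 0:b drops first: 630 orders
  if 1:a drops first: 504 orders
  if 2:c drops first: 126 orders
heap linearizations: 1260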